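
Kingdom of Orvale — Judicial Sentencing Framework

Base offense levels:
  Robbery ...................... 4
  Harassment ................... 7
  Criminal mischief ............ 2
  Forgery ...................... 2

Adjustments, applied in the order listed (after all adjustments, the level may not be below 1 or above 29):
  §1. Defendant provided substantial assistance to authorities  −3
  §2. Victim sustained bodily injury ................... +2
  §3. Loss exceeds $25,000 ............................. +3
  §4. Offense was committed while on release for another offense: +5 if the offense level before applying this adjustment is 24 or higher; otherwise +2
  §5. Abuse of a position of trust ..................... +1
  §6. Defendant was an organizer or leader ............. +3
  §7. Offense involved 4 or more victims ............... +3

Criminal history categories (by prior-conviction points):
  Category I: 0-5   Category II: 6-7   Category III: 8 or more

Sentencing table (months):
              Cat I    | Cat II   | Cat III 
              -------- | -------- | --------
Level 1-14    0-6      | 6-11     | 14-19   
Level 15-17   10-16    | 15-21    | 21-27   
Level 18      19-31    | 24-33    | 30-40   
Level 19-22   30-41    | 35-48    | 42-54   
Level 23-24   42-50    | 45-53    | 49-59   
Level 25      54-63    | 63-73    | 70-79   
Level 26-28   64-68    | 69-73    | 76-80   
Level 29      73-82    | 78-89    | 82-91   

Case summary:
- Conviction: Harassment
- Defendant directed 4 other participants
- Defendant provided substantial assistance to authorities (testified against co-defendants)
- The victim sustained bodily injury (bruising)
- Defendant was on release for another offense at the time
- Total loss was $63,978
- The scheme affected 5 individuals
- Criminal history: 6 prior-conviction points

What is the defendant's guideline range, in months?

15-21 months

Base offense level for harassment: 7.
§1 applies: 7 − 3 = 4.
§2 applies: 4 + 2 = 6.
§3 applies: 6 + 3 = 9.
§4 applies (level before this adjustment is 9 < 24, so +2): 9 + 2 = 11.
§6 applies: 11 + 3 = 14.
§7 applies: 14 + 3 = 17.
Final offense level: 17.
Criminal history: 6 prior points → Category II (6-7).
Level 17 falls in the 15-17 band.
Grid: Level 15-17 × Category II = 15-21 months.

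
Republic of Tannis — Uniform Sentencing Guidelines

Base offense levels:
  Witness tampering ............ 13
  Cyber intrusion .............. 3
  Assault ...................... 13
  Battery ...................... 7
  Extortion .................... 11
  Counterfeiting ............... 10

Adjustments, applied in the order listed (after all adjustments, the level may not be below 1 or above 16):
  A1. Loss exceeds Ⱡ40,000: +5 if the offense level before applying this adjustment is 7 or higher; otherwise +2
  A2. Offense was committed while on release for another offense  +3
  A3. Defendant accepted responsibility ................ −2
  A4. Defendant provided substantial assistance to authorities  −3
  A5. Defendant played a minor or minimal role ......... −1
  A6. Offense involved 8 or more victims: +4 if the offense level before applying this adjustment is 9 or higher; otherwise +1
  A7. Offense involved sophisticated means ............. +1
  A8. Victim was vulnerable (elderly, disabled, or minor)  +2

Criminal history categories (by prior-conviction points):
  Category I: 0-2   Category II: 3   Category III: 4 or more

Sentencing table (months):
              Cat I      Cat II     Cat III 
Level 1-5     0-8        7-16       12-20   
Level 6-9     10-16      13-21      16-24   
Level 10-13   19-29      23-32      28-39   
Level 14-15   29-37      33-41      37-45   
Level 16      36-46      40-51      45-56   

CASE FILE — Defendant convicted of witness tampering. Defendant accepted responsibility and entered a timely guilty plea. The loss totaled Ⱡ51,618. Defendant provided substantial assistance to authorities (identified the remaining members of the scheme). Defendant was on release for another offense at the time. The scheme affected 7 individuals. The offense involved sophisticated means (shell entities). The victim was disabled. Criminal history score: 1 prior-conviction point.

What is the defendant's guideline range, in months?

36-46 months

Base offense level for witness tampering: 13.
A1 applies (level before this adjustment is 13 ≥ 7, so +5): 13 + 5 = 18.
A2 applies: 18 + 3 = 21.
A3 applies: 21 − 2 = 19.
A4 applies: 19 − 3 = 16.
A5 does not apply.
A7 applies: 16 + 1 = 17.
A8 applies: 17 + 2 = 19.
Level 19 exceeds the maximum of 16; capped at 16.
Final offense level: 16.
Criminal history: 1 prior point → Category I (0-2).
Level 16 falls in the 16 band.
Grid: Level 16 × Category I = 36-46 months.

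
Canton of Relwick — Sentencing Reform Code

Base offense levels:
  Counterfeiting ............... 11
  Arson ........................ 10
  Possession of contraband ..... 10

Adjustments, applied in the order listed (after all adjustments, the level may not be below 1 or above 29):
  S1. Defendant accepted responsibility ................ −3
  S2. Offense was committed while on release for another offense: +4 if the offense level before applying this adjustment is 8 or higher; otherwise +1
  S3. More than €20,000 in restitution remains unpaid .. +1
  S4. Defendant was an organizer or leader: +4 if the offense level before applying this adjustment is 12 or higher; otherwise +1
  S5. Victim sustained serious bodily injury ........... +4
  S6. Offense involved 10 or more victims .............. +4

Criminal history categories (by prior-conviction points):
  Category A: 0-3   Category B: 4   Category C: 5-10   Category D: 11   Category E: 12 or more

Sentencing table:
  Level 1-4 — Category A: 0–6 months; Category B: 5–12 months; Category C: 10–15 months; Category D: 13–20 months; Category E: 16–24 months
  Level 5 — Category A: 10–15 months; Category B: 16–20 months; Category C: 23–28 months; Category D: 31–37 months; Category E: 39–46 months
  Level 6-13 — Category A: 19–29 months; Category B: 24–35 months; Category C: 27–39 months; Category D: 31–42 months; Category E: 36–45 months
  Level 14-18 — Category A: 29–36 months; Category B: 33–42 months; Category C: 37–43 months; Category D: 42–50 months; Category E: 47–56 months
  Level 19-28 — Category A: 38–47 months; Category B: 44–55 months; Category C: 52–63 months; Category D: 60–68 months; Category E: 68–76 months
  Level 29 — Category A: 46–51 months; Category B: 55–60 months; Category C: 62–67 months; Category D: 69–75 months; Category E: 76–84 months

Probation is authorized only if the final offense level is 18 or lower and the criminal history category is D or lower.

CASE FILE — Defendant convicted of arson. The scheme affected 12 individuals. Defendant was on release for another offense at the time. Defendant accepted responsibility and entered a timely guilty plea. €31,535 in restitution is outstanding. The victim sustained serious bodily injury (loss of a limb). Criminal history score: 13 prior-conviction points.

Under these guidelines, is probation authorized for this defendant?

No

Base offense level for arson: 10.
S1 applies: 10 − 3 = 7.
S2 applies (level before this adjustment is 7 < 8, so +1): 7 + 1 = 8.
S3 applies: 8 + 1 = 9.
S5 applies: 9 + 4 = 13.
S6 applies: 13 + 4 = 17.
Final offense level: 17.
Criminal history: 13 prior points → Category E (12+).
Level 17 falls in the 14-18 band.
Grid: Level 14-18 × Category E = 47-56 months.
Probation check: level 17 ≤ 18 and category E > D → not eligible.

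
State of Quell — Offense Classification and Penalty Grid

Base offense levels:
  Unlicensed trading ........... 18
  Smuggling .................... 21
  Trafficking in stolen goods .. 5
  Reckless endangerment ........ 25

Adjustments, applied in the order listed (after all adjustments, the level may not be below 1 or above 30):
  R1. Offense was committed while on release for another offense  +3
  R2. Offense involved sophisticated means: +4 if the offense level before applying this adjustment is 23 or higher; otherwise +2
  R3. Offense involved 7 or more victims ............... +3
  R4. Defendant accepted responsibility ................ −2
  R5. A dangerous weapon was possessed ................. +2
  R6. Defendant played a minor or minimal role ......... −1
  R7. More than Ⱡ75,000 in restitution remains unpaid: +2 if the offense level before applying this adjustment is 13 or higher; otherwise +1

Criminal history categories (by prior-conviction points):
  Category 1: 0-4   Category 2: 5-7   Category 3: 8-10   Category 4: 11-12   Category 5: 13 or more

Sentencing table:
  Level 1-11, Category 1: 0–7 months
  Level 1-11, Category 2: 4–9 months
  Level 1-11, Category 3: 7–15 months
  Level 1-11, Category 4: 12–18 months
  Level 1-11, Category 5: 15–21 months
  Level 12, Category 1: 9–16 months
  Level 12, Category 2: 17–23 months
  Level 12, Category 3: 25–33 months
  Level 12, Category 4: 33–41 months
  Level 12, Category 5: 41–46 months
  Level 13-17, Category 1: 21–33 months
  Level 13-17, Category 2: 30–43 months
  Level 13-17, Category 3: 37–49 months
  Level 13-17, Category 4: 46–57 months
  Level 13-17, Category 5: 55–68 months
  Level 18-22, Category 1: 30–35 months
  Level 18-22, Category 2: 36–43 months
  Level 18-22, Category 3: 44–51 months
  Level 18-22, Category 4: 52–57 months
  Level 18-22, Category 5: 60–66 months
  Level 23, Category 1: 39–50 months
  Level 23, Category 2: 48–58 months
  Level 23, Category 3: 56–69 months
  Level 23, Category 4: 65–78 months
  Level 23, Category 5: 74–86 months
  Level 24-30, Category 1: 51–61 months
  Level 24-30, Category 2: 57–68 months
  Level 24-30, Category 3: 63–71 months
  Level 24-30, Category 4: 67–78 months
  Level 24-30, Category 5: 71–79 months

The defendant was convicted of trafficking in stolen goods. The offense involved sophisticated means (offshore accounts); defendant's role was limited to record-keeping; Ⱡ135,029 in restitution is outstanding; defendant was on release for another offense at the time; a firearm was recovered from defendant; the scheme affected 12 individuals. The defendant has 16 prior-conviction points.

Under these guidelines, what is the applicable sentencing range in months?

Base offense level for trafficking in stolen goods: 5.
R1 applies: 5 + 3 = 8.
R2 applies (level before this adjustment is 8 < 23, so +2): 8 + 2 = 10.
R3 applies: 10 + 3 = 13.
R5 applies: 13 + 2 = 15.
R6 applies: 15 − 1 = 14.
R7 applies (level before this adjustment is 14 ≥ 13, so +2): 14 + 2 = 16.
Final offense level: 16.
Criminal history: 16 prior points → Category 5 (13+).
Level 16 falls in the 13-17 band.
Grid: Level 13-17 × Category 5 = 55-68 months.

55-68 months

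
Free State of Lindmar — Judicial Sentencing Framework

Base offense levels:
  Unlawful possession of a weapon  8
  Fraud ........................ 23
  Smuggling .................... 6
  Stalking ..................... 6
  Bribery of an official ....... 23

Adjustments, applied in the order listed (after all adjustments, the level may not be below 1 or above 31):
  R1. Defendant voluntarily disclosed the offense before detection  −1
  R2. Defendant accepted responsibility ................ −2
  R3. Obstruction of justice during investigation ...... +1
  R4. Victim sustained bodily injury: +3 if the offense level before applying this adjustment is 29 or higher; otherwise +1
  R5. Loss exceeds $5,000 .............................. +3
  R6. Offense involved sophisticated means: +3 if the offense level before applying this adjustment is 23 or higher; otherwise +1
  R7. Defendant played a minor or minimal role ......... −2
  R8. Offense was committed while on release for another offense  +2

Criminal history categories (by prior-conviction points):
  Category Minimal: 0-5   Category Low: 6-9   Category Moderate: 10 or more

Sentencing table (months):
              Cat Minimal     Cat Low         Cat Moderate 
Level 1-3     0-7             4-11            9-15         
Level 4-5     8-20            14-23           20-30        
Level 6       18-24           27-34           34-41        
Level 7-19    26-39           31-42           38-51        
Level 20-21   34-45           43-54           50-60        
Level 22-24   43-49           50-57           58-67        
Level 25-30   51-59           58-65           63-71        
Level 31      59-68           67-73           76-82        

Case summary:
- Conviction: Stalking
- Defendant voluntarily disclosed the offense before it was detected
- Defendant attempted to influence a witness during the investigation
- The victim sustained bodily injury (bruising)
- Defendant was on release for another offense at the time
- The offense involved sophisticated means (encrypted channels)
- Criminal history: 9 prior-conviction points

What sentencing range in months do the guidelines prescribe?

Base offense level for stalking: 6.
R1 applies: 6 − 1 = 5.
R3 applies: 5 + 1 = 6.
R4 applies (level before this adjustment is 6 < 29, so +1): 6 + 1 = 7.
R5 does not apply.
R6 applies (level before this adjustment is 7 < 23, so +1): 7 + 1 = 8.
R7 does not apply.
R8 applies: 8 + 2 = 10.
Final offense level: 10.
Criminal history: 9 prior points → Category Low (6-9).
Level 10 falls in the 7-19 band.
Grid: Level 7-19 × Category Low = 31-42 months.

31-42 months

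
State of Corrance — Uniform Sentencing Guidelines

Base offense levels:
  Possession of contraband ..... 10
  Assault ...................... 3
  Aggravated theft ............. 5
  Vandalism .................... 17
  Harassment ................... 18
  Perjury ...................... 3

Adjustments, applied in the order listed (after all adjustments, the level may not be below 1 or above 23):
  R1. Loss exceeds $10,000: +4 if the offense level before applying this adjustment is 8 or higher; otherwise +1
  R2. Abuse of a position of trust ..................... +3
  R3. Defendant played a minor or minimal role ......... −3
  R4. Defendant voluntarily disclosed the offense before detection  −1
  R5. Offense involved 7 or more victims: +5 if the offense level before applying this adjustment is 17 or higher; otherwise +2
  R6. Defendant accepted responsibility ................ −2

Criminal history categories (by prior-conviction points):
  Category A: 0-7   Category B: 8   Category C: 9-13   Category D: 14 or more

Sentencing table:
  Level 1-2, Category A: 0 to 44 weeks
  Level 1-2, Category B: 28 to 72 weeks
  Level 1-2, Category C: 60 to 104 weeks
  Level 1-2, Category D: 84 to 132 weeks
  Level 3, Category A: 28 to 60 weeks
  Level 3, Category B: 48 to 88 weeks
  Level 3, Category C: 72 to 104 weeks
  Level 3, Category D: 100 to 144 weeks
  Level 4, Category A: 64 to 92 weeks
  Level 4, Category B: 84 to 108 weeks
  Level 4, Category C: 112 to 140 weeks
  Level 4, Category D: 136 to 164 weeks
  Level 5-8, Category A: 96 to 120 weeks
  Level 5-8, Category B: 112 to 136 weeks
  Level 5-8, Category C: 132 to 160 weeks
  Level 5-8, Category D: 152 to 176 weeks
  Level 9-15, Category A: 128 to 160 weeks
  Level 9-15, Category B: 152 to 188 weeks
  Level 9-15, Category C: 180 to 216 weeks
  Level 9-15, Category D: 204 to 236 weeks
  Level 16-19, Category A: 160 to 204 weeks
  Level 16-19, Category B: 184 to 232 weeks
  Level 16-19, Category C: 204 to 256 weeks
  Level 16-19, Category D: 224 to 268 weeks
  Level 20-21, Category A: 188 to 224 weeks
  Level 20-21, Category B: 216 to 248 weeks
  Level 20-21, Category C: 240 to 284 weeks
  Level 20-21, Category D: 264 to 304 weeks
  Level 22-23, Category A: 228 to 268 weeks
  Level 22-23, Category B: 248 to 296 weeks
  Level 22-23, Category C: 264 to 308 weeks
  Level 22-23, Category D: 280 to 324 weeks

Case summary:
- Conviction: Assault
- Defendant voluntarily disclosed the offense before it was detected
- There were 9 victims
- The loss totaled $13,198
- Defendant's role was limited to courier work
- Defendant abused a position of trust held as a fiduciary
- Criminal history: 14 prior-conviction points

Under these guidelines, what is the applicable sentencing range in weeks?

Base offense level for assault: 3.
R1 applies (level before this adjustment is 3 < 8, so +1): 3 + 1 = 4.
R2 applies: 4 + 3 = 7.
R3 applies: 7 − 3 = 4.
R4 applies: 4 − 1 = 3.
R5 applies (level before this adjustment is 3 < 17, so +2): 3 + 2 = 5.
Final offense level: 5.
Criminal history: 14 prior points → Category D (14+).
Level 5 falls in the 5-8 band.
Grid: Level 5-8 × Category D = 152-176 weeks.

152-176 weeks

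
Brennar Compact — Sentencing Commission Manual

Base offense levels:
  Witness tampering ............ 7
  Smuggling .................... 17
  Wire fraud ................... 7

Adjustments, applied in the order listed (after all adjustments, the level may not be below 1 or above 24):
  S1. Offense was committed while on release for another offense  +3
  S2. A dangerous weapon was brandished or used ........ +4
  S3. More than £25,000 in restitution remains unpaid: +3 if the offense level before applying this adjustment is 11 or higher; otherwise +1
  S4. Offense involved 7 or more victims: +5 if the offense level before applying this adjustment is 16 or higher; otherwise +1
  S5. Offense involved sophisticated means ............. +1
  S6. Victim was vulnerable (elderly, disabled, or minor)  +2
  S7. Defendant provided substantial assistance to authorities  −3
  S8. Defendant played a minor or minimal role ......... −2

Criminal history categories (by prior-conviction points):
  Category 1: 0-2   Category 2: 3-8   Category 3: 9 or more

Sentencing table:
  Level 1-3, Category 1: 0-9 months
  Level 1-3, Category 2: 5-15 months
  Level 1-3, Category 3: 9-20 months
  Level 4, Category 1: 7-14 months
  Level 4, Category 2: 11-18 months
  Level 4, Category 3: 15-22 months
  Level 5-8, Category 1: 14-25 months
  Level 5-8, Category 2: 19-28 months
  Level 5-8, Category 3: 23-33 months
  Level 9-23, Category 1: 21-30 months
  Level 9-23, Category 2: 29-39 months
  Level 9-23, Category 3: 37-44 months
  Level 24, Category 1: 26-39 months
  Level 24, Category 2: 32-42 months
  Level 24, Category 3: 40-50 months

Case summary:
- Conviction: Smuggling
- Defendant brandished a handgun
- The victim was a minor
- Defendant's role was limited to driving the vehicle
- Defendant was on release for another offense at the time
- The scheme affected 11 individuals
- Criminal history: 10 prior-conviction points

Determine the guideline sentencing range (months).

40-50 months

Base offense level for smuggling: 17.
S1 applies: 17 + 3 = 20.
S2 applies: 20 + 4 = 24.
S3 does not apply.
S4 applies (level before this adjustment is 24 ≥ 16, so +5): 24 + 5 = 29.
S6 applies: 29 + 2 = 31.
S8 applies: 31 − 2 = 29.
Level 29 exceeds the maximum of 24; capped at 24.
Final offense level: 24.
Criminal history: 10 prior points → Category 3 (9+).
Level 24 falls in the 24 band.
Grid: Level 24 × Category 3 = 40-50 months.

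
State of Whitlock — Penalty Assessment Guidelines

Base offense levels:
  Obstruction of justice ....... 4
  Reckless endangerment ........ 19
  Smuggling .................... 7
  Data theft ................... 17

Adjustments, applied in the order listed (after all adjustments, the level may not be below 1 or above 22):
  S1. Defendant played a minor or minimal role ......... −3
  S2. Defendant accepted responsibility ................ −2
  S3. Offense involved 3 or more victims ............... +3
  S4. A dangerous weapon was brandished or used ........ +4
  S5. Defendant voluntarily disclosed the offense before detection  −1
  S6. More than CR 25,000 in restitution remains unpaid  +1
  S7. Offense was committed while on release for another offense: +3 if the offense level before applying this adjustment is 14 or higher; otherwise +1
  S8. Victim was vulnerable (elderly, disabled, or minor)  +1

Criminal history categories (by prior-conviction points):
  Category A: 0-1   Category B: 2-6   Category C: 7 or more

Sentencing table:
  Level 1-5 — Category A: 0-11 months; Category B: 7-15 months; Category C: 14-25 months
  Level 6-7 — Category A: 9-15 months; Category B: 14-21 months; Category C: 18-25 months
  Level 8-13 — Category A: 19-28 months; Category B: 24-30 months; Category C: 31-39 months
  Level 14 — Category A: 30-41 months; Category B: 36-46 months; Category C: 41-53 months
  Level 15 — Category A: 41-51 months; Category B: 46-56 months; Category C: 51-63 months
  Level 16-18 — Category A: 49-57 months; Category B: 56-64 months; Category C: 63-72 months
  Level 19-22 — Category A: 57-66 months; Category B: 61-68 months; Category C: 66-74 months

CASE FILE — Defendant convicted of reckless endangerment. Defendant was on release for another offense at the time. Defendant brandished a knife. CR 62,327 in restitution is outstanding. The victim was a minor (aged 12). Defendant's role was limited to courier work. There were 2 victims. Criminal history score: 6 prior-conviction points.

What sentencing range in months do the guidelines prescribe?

Base offense level for reckless endangerment: 19.
S1 applies: 19 − 3 = 16.
S3 does not apply.
S4 applies: 16 + 4 = 20.
S6 applies: 20 + 1 = 21.
S7 applies (level before this adjustment is 21 ≥ 14, so +3): 21 + 3 = 24.
S8 applies: 24 + 1 = 25.
Level 25 exceeds the maximum of 22; capped at 22.
Final offense level: 22.
Criminal history: 6 prior points → Category B (2-6).
Level 22 falls in the 19-22 band.
Grid: Level 19-22 × Category B = 61-68 months.

61-68 months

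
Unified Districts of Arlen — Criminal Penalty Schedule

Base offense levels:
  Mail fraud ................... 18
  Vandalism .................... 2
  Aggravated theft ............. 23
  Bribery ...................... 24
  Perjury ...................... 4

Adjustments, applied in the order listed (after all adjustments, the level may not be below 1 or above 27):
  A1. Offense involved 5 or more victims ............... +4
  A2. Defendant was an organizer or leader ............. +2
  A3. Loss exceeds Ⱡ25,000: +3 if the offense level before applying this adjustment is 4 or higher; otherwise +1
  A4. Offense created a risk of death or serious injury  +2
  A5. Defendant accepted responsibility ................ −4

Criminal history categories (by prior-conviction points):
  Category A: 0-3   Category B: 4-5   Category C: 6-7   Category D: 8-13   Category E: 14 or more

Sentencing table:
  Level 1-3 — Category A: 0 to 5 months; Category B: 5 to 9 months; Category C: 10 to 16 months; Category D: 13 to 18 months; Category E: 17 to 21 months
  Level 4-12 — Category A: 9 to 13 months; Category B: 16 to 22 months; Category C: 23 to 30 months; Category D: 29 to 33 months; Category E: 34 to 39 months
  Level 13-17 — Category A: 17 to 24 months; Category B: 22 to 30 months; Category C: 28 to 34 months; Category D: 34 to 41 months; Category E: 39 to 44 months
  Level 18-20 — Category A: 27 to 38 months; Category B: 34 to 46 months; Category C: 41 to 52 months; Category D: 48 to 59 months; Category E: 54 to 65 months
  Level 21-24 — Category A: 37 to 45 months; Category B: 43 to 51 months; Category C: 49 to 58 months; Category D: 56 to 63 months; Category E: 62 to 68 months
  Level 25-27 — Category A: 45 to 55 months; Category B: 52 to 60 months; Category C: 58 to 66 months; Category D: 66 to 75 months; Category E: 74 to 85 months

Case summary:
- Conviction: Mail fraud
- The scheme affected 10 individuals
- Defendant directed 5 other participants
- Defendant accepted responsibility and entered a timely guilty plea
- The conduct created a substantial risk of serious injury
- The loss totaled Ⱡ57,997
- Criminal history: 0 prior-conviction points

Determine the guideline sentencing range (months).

45-55 months

Base offense level for mail fraud: 18.
A1 applies: 18 + 4 = 22.
A2 applies: 22 + 2 = 24.
A3 applies (level before this adjustment is 24 ≥ 4, so +3): 24 + 3 = 27.
A4 applies: 27 + 2 = 29.
A5 applies: 29 − 4 = 25.
Final offense level: 25.
Criminal history: 0 prior points → Category A (0-3).
Level 25 falls in the 25-27 band.
Grid: Level 25-27 × Category A = 45-55 months.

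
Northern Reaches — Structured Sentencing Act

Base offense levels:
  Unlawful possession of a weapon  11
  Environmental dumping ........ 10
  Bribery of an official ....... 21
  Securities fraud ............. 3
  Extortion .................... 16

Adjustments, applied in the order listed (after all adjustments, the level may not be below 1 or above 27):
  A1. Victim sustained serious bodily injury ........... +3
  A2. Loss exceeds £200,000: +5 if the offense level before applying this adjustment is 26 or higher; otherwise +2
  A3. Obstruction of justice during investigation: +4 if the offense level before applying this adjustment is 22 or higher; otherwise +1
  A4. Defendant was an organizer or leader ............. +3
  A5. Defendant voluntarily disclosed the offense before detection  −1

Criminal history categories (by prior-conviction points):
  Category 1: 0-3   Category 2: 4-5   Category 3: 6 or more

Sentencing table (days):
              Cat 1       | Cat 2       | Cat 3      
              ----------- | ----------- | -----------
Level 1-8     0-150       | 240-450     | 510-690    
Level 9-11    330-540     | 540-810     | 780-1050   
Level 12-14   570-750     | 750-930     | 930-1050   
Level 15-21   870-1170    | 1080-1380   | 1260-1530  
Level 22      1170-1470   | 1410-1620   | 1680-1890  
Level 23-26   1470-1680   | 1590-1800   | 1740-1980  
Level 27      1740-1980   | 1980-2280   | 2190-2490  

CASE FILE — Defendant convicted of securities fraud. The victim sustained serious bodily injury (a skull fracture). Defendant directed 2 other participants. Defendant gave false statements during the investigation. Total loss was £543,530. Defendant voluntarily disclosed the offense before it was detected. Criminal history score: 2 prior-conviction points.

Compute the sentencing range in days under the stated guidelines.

330-540 days

Base offense level for securities fraud: 3.
A1 applies: 3 + 3 = 6.
A2 applies (level before this adjustment is 6 < 26, so +2): 6 + 2 = 8.
A3 applies (level before this adjustment is 8 < 22, so +1): 8 + 1 = 9.
A4 applies: 9 + 3 = 12.
A5 applies: 12 − 1 = 11.
Final offense level: 11.
Criminal history: 2 prior points → Category 1 (0-3).
Level 11 falls in the 9-11 band.
Grid: Level 9-11 × Category 1 = 330-540 days.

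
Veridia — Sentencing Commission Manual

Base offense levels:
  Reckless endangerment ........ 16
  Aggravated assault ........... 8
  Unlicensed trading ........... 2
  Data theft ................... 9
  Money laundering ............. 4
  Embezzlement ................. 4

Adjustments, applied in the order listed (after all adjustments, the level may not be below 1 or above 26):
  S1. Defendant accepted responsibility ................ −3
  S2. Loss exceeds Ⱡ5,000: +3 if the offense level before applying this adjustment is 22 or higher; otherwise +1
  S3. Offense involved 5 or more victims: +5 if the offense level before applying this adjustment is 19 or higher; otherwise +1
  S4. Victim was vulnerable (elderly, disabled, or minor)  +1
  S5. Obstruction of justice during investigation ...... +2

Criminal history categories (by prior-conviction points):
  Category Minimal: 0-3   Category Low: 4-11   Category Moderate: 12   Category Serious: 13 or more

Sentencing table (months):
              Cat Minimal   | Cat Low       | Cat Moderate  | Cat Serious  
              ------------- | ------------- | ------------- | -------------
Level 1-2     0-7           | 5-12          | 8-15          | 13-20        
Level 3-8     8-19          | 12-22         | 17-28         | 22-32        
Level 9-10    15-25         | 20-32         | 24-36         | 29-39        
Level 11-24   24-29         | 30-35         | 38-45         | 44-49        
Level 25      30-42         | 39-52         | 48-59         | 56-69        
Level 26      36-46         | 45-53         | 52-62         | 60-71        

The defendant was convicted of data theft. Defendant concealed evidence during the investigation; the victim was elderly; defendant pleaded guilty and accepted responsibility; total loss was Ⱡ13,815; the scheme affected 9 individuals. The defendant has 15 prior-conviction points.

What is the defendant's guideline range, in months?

Base offense level for data theft: 9.
S1 applies: 9 − 3 = 6.
S2 applies (level before this adjustment is 6 < 22, so +1): 6 + 1 = 7.
S3 applies (level before this adjustment is 7 < 19, so +1): 7 + 1 = 8.
S4 applies: 8 + 1 = 9.
S5 applies: 9 + 2 = 11.
Final offense level: 11.
Criminal history: 15 prior points → Category Serious (13+).
Level 11 falls in the 11-24 band.
Grid: Level 11-24 × Category Serious = 44-49 months.

44-49 months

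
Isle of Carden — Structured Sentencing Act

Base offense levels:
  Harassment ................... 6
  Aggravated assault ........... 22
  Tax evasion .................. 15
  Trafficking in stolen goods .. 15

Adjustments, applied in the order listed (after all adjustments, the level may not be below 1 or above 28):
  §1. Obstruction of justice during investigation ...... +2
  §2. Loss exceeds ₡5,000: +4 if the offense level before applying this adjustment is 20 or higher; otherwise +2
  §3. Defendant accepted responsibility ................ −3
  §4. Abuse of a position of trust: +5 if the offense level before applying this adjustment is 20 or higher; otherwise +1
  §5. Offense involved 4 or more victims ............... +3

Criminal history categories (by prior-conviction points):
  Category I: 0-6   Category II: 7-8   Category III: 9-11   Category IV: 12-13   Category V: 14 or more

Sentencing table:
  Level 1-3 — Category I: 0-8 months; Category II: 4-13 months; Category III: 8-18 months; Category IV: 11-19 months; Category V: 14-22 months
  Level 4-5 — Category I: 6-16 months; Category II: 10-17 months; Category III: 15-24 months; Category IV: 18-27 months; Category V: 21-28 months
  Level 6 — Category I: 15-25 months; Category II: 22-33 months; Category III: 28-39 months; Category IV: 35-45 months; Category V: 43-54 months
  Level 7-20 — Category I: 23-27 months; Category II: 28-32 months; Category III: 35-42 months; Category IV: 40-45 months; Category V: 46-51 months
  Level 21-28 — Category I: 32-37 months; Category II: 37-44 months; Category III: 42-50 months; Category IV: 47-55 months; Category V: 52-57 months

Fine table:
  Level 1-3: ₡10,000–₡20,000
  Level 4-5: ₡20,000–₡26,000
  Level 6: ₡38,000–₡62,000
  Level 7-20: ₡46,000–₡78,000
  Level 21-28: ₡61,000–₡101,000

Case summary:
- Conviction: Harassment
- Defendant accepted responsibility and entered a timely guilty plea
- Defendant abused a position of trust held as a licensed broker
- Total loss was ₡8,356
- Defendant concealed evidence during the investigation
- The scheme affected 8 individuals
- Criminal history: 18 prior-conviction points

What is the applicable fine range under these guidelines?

Base offense level for harassment: 6.
§1 applies: 6 + 2 = 8.
§2 applies (level before this adjustment is 8 < 20, so +2): 8 + 2 = 10.
§3 applies: 10 − 3 = 7.
§4 applies (level before this adjustment is 7 < 20, so +1): 7 + 1 = 8.
§5 applies: 8 + 3 = 11.
Final offense level: 11.
Level 11 falls in the 7-20 band.
Fine table: Level 7-20 → ₡46,000–₡78,000.

₡46,000–₡78,000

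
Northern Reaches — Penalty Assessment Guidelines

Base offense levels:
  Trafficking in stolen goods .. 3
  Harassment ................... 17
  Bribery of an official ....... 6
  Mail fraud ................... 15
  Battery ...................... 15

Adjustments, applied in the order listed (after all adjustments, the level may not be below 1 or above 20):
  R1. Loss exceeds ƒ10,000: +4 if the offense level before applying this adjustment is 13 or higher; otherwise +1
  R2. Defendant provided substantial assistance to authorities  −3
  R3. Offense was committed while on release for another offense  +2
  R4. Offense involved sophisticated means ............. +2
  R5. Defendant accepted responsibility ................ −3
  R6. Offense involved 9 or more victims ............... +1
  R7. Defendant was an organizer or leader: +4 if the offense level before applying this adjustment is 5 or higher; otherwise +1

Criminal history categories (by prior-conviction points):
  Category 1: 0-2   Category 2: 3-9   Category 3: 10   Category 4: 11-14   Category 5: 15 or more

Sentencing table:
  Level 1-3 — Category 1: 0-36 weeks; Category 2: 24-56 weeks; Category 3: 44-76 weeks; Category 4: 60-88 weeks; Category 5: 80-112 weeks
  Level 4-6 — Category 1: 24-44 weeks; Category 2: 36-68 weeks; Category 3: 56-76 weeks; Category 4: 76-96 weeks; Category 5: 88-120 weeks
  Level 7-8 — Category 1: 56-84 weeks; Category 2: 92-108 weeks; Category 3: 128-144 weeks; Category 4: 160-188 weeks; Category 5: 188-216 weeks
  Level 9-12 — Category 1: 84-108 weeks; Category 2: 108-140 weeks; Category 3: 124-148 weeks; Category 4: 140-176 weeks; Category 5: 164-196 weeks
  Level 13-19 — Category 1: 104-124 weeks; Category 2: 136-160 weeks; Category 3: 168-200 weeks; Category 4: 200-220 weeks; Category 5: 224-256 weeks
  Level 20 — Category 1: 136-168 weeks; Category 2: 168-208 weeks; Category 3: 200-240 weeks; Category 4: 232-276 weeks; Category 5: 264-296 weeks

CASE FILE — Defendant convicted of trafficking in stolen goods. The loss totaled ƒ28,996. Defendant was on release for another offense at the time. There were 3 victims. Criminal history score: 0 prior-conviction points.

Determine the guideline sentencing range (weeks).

Base offense level for trafficking in stolen goods: 3.
R1 applies (level before this adjustment is 3 < 13, so +1): 3 + 1 = 4.
R3 applies: 4 + 2 = 6.
R7 does not apply.
Final offense level: 6.
Criminal history: 0 prior points → Category 1 (0-2).
Level 6 falls in the 4-6 band.
Grid: Level 4-6 × Category 1 = 24-44 weeks.

24-44 weeks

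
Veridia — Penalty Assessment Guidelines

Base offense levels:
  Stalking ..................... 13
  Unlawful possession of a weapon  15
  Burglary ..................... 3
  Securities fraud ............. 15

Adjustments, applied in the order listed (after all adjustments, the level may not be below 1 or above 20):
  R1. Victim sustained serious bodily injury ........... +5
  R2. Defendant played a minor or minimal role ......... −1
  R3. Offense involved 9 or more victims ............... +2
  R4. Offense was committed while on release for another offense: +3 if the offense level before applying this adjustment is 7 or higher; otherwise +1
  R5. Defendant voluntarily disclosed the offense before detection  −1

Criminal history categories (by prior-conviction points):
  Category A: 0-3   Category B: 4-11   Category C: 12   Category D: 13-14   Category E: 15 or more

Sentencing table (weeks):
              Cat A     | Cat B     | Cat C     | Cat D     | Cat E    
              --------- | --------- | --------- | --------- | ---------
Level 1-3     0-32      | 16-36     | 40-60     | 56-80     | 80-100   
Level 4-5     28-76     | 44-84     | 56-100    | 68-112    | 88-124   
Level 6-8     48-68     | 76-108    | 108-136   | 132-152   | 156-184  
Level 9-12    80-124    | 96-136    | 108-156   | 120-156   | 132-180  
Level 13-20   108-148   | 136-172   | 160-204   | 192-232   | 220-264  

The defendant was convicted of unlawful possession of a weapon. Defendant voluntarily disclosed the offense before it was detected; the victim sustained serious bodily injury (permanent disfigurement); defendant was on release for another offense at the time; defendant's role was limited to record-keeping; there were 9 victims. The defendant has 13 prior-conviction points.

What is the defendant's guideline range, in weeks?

Base offense level for unlawful possession of a weapon: 15.
R1 applies: 15 + 5 = 20.
R2 applies: 20 − 1 = 19.
R3 applies: 19 + 2 = 21.
R4 applies (level before this adjustment is 21 ≥ 7, so +3): 21 + 3 = 24.
R5 applies: 24 − 1 = 23.
Level 23 exceeds the maximum of 20; capped at 20.
Final offense level: 20.
Criminal history: 13 prior points → Category D (13-14).
Level 20 falls in the 13-20 band.
Grid: Level 13-20 × Category D = 192-232 weeks.

192-232 weeks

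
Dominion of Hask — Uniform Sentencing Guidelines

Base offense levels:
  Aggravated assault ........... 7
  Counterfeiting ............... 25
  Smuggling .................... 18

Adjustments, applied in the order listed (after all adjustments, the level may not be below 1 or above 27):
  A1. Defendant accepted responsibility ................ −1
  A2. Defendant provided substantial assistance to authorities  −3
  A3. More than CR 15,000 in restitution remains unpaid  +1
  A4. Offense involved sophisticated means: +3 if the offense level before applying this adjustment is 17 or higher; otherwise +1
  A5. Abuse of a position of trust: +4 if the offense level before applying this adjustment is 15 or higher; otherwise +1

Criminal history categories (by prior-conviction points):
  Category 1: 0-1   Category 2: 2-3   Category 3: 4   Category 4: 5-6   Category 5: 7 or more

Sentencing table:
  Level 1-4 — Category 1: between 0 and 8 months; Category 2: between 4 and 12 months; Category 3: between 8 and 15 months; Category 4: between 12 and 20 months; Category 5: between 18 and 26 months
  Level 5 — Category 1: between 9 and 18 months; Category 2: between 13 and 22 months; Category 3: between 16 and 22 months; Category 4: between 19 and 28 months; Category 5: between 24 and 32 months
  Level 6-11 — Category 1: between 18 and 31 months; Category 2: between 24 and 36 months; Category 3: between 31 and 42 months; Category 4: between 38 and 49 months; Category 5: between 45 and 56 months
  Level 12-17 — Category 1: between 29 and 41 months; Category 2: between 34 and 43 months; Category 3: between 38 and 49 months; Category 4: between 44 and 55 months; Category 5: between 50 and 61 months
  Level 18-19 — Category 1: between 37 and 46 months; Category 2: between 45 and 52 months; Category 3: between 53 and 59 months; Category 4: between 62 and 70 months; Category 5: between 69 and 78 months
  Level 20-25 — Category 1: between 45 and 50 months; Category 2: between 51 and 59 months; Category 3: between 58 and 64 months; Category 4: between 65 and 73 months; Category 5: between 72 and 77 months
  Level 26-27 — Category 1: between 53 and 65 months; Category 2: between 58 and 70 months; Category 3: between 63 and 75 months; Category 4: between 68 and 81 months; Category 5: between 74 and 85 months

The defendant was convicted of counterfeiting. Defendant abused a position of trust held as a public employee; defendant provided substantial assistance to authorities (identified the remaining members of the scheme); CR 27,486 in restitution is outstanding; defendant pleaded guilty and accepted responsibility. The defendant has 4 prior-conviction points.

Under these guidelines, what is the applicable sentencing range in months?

Base offense level for counterfeiting: 25.
A1 applies: 25 − 1 = 24.
A2 applies: 24 − 3 = 21.
A3 applies: 21 + 1 = 22.
A5 applies (level before this adjustment is 22 ≥ 15, so +4): 22 + 4 = 26.
Final offense level: 26.
Criminal history: 4 prior points → Category 3 (4).
Level 26 falls in the 26-27 band.
Grid: Level 26-27 × Category 3 = 63-75 months.

63-75 months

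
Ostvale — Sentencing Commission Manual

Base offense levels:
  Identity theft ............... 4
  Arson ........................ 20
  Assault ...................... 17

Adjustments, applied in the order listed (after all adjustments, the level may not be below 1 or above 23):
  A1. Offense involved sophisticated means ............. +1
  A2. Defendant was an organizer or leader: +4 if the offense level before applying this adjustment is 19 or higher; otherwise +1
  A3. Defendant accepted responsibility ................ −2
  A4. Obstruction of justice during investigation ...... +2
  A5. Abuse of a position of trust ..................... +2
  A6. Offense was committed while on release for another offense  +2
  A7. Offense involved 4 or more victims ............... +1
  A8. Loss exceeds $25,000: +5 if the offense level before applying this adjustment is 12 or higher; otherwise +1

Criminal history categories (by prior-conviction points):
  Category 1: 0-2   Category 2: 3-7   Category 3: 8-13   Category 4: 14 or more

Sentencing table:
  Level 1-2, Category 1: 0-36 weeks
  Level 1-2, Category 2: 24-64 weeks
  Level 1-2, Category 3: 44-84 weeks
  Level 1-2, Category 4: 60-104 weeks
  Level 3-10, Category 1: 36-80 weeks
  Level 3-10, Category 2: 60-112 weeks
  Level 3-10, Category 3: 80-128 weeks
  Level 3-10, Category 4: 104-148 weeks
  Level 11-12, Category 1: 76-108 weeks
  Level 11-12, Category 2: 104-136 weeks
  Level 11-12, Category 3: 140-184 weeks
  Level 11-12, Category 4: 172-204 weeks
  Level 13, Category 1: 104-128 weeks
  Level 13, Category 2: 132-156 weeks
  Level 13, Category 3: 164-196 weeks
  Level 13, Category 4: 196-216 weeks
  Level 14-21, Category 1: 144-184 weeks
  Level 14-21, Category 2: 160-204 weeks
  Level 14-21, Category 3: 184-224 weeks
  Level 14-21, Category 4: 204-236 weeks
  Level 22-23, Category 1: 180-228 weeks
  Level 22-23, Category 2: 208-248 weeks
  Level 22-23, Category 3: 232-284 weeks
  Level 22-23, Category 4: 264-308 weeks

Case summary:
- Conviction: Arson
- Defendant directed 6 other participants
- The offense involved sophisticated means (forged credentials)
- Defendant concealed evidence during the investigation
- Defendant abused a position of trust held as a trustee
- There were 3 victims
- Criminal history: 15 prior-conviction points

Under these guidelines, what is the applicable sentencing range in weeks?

264-308 weeks

Base offense level for arson: 20.
A1 applies: 20 + 1 = 21.
A2 applies (level before this adjustment is 21 ≥ 19, so +4): 21 + 4 = 25.
A4 applies: 25 + 2 = 27.
A5 applies: 27 + 2 = 29.
A6 does not apply.
A7 does not apply.
Level 29 exceeds the maximum of 23; capped at 23.
Final offense level: 23.
Criminal history: 15 prior points → Category 4 (14+).
Level 23 falls in the 22-23 band.
Grid: Level 22-23 × Category 4 = 264-308 weeks.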